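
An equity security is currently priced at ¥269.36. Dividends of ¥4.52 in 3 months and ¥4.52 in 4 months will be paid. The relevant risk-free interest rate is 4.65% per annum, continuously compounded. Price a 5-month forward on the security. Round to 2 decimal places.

PV(dividends) I = 4.52·e^(−0.0465·3/12) + 4.52·e^(−0.0465·4/12)
I = 4.4678 + 4.4505 = 8.9183
F = (S − I)·e^(rT) = (269.36 − 8.9183) · e^(0.0465·5/12)
= 260.4417 · e^0.019375 = 260.4417 × 1.019564 = ¥265.54

¥265.54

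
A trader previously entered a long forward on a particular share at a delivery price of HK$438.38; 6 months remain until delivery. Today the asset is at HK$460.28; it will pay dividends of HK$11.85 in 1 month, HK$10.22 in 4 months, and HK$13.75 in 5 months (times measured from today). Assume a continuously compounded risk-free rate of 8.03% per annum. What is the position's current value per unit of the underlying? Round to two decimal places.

HK$4.13

PV(remaining dividends) I = 11.85·e^(−0.0803·1/12) + 10.22·e^(−0.0803·4/12) + 13.75·e^(−0.0803·5/12) = 35.0186
Current forward F = (S − I)·e^(rT) = (460.28 − 35.0186)·e^(0.0803·6/12) = 425.2614 × 1.040967 = 442.6831
Value (long) = (F − K)·e^(−rT) = (442.6831 − 438.38) × 0.960645 = 4.1338
Value = HK$4.13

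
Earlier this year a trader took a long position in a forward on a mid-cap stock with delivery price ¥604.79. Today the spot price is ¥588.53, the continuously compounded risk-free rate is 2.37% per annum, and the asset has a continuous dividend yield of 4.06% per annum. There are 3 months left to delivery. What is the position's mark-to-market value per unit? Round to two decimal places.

Current fair forward for the remaining 3 months: F = S·e^((r − q)·T), (r − q) = 0.0237 − 0.0406 = -0.0169
F = 588.53 · e^(-0.0169 × 3/12) = 588.53 × 0.995784 = 586.0488
Value of long forward = (F − K)·e^(−rT) = (586.0488 − 604.79) · e^(−0.0237·3/12)
= -18.7412 × 0.994093 = -18.63

-¥18.63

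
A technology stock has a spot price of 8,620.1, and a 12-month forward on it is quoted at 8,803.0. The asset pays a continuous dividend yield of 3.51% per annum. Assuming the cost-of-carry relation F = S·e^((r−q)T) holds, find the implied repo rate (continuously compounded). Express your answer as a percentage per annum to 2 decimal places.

5.61%

From F = S·e^((r−q)T): (r − q) = ln(F/S)/T
ln(8803.0/8620.1) = ln(1.021218) = 0.020996
(r − q) = 0.020996 / (12/12) = 0.020996
r = ln(F/S)/T + q = 0.020996 + 0.0351 = 0.056096
r = 5.61%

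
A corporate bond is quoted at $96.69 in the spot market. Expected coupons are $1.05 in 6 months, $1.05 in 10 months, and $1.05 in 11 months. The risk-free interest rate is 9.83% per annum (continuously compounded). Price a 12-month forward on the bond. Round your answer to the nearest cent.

PV(coupons) I = 1.05·e^(−0.0983·6/12) + 1.05·e^(−0.0983·10/12) + 1.05·e^(−0.0983·11/12)
I = 0.9996 + 0.9674 + 0.9595 = 2.9265
F = (S − I)·e^(rT) = (96.69 − 2.9265) · e^(0.0983·12/12)
= 93.7635 · e^0.098300 = 93.7635 × 1.103294 = $103.45

$103.45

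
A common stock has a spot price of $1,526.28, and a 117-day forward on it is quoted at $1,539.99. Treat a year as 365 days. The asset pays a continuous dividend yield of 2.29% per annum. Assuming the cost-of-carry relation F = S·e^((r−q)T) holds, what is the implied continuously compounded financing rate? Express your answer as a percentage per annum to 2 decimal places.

5.08%

From F = S·e^((r−q)T): (r − q) = ln(F/S)/T
ln(1539.99/1526.28) = ln(1.008983) = 0.008943
(r − q) = 0.008943 / (117/365) = 0.027899
r = ln(F/S)/T + q = 0.027899 + 0.0229 = 0.050799
r = 5.08%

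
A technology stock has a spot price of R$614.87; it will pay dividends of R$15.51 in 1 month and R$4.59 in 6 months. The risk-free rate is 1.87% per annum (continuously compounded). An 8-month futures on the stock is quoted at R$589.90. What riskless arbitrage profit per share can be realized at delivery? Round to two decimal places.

R$12.40 per share

PV(dividends) I = 15.51·e^(−0.0187·1/12) + 4.59·e^(−0.0187·6/12) = 20.0331
Fair futures F* = (S − I)·e^(rT) = (614.87 − 20.0331)·e^0.012467 = 594.8369 × 1.012545 = 602.2991
Market R$589.90 < fair 602.2991: forward underpriced → reverse cash-and-carry (short the stock, invest proceeds at r, pay the dividends, go long the forward).
Profit at T = |F_mkt − F*| = |589.90 − 602.2991| = R$12.40 per share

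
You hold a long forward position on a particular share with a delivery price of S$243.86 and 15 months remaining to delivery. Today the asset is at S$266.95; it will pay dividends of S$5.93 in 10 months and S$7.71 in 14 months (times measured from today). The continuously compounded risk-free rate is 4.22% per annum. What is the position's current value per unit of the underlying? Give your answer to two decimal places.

S$22.56

PV(remaining dividends) I = 5.93·e^(−0.0422·10/12) + 7.71·e^(−0.0422·14/12) = 13.0647
Current forward F = (S − I)·e^(rT) = (266.95 − 13.0647)·e^(0.0422·15/12) = 253.8853 × 1.054166 = 267.6373
Value (long) = (F − K)·e^(−rT) = (267.6373 − 243.86) × 0.948617 = 22.5556
Value = S$22.56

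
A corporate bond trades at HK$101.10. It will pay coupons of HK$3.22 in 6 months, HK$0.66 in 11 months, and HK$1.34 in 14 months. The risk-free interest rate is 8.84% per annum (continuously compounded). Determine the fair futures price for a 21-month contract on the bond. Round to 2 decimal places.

PV(coupons) I = 3.22·e^(−0.0884·6/12) + 0.66·e^(−0.0884·11/12) + 1.34·e^(−0.0884·14/12)
I = 3.0808 + 0.6086 + 1.2087 = 4.8981
F = (S − I)·e^(rT) = (101.10 − 4.8981) · e^(0.0884·21/12)
= 96.2019 · e^0.154700 = 96.2019 × 1.167308 = HK$112.30

HK$112.30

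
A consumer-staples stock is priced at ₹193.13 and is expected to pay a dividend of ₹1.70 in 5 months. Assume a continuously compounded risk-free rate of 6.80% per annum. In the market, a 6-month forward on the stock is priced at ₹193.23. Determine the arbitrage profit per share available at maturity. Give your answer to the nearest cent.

PV(dividends) I = 1.70·e^(−0.0680·5/12) = 1.6525
Fair forward F* = (S − I)·e^(rT) = (193.13 − 1.6525)·e^0.034000 = 191.4775 × 1.034585 = 198.0997
Market ₹193.23 < fair 198.0997: forward underpriced → reverse cash-and-carry (short the stock, invest proceeds at r, pay the dividends, go long the forward).
Profit at T = |F_mkt − F*| = |193.23 − 198.0997| = ₹4.87 per share

₹4.87 per share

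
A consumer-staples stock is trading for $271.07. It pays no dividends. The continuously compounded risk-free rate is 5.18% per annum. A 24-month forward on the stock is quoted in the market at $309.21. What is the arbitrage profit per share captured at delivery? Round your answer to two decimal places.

$8.55 per share

Fair forward: F* = S·e^(carry·T), with carry = r = 0.0518
F* = 271.07 · e^(0.0518 × 24/12) = 271.07 · e^0.103600 = 271.07 × 1.109157 = $300.6592
Market $309.21 > fair $300.6592: forward overpriced → cash-and-carry (buy spot, short the forward).
At maturity, profit = |F_mkt − F*| = |309.21 − 300.6592| = $8.55 per share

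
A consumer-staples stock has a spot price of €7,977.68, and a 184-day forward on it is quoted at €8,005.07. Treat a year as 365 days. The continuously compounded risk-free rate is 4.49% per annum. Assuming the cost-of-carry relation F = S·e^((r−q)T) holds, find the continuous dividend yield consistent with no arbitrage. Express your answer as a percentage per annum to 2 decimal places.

From F = S·e^((r−q)T): (r − q) = ln(F/S)/T
ln(8005.07/7977.68) = ln(1.003433) = 0.003427
(r − q) = 0.003427 / (184/365) = 0.006798
q = r − ln(F/S)/T = 0.0449 − 0.006798 = 0.038102
q = 3.81%

3.81%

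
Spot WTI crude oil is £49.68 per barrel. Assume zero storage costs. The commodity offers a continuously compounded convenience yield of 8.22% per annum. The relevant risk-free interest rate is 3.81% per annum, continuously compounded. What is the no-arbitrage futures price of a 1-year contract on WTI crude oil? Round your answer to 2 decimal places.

Net carry = r + u − y = 0.0381 + 0.0000 − 0.0822 = -0.0441
F = S·e^((r+u−y)T) = 49.68 · e^(-0.0441 × 1) = 49.68 · e^-0.044100
= 49.68 × 0.956858 = £47.54 per barrel

£47.54 per barrel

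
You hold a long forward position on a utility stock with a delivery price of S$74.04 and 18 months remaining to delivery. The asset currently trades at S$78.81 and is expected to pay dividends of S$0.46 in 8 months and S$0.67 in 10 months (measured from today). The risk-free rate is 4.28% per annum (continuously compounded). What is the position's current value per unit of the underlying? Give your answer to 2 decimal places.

PV(remaining dividends) I = 0.46·e^(−0.0428·8/12) + 0.67·e^(−0.0428·10/12) = 1.0936
Current forward F = (S − I)·e^(rT) = (78.81 − 1.0936)·e^(0.0428·18/12) = 77.7164 × 1.066306 = 82.8695
Value (long) = (F − K)·e^(−rT) = (82.8695 − 74.04) × 0.937817 = 8.2805
Value = S$8.28

S$8.28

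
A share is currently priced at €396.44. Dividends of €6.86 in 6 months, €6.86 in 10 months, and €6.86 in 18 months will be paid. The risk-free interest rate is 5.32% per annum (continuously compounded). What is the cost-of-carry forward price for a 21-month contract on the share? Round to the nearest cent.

€413.63

PV(dividends) I = 6.86·e^(−0.0532·6/12) + 6.86·e^(−0.0532·10/12) + 6.86·e^(−0.0532·18/12)
I = 6.6799 + 6.5625 + 6.3338 = 19.5762
F = (S − I)·e^(rT) = (396.44 − 19.5762) · e^(0.0532·21/12)
= 376.8638 · e^0.093100 = 376.8638 × 1.097571 = €413.63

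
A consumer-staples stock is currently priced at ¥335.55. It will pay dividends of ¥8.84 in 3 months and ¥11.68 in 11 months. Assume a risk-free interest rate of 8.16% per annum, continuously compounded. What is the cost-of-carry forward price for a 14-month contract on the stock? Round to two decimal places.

¥347.62

PV(dividends) I = 8.84·e^(−0.0816·3/12) + 11.68·e^(−0.0816·11/12)
I = 8.6615 + 10.8382 = 19.4997
F = (S − I)·e^(rT) = (335.55 − 19.4997) · e^(0.0816·14/12)
= 316.0503 · e^0.095200 = 316.0503 × 1.099879 = ¥347.62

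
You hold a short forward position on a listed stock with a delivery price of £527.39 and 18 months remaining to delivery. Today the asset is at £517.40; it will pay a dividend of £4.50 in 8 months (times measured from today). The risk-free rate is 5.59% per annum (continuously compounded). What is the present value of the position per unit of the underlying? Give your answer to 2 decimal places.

PV(remaining dividends) I = 4.50·e^(−0.0559·8/12) = 4.3354
Current forward F = (S − I)·e^(rT) = (517.40 − 4.3354)·e^(0.0559·18/12) = 513.0646 × 1.087466 = 557.9403
Value (long) = (F − K)·e^(−rT) = (557.9403 − 527.39) × 0.919569 = 28.0931
Short position value = −(long value) = -£28.09

-£28.09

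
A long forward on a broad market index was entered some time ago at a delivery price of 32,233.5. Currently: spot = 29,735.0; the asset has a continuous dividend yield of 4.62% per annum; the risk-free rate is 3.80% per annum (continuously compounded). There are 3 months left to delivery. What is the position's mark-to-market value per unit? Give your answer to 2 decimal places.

Current fair forward for the remaining 3 months: F = S·e^((r − q)·T), (r − q) = 0.0380 − 0.0462 = -0.0082
F = 29735.0 · e^(-0.0082 × 3/12) = 29735.0 × 0.99795210 = 29674.1057
Value of long forward = (F − K)·e^(−rT) = (29674.1057 − 32233.5) · e^(−0.0380·3/12)
= -2559.3943 × 0.99054498 = -2535.20

-2535.20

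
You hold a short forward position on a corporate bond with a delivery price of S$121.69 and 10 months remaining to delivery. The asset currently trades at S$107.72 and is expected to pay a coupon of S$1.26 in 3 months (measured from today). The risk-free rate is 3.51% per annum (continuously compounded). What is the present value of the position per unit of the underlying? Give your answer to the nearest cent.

PV(remaining coupons) I = 1.26·e^(−0.0351·3/12) = 1.2490
Current forward F = (S − I)·e^(rT) = (107.72 − 1.2490)·e^(0.0351·10/12) = 106.4710 × 1.029682 = 109.6313
Value (long) = (F − K)·e^(−rT) = (109.6313 − 121.69) × 0.971174 = -11.7111
Short position value = −(long value) = S$11.71

S$11.71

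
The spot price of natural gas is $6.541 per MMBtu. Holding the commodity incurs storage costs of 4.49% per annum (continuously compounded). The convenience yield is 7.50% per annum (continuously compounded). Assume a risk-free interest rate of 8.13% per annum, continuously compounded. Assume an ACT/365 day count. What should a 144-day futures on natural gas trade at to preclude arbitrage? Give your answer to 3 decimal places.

Net carry = r + u − y = 0.0813 + 0.0449 − 0.0750 = 0.0512
F = S·e^((r+u−y)T) = 6.541 · e^(0.0512 × 144/365) = 6.541 · e^0.020199
= 6.541 × 1.020404 = $6.674 per MMBtu

$6.674 per MMBtu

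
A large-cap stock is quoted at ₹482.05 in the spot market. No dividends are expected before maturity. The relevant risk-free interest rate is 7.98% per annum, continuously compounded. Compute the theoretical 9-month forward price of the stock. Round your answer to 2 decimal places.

F = S·e^(rT) = 482.05 · e^(0.0798 × 9/12)
= 482.05 · e^0.059850 = 482.05 × 1.061677
F = ₹511.78

₹511.78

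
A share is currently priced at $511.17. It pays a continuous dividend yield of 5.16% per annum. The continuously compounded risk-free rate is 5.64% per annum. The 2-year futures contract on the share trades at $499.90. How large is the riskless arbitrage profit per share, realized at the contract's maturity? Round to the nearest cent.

$16.20 per share

Fair futures: F* = S·e^(carry·T), with carry = (r − q) = 0.0564 − 0.0516 = 0.0048
F* = 511.17 · e^(0.0048 × 2) = 511.17 · e^0.009600 = 511.17 × 1.009646 = $516.1007
Market $499.90 < fair $516.1007: forward underpriced → reverse cash-and-carry (short spot, go long the forward).
At maturity, profit = |F_mkt − F*| = |499.90 − 516.1007| = $16.20 per share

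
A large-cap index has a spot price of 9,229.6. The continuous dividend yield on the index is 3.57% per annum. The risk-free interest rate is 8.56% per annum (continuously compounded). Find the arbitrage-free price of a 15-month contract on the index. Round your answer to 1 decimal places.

9,823.6

F = S·e^((r − q)T) = 9229.6 · e^((0.0856 − 0.0357) × 15/12)
= 9229.6 · e^0.062375 = 9229.6 × 1.064361
F = 9,823.6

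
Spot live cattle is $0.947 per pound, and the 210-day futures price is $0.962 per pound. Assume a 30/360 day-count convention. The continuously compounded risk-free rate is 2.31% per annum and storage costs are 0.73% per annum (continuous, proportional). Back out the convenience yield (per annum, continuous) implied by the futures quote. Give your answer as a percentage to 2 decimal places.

F = S·e^((r+u−y)T) ⇒ (r+u−y) = ln(F/S)/T
ln(0.962/0.947) = 0.015715; /T ⇒ 0.026940
y = r + u − ln(F/S)/T = 0.0231 + 0.0073 − 0.026940 = 0.003460
y = 0.35%

0.35%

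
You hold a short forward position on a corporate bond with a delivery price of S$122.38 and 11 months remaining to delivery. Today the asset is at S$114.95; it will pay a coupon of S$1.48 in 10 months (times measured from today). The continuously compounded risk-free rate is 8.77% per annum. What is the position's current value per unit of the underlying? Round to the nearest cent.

PV(remaining coupons) I = 1.48·e^(−0.0877·10/12) = 1.3757
Current forward F = (S − I)·e^(rT) = (114.95 − 1.3757)·e^(0.0877·11/12) = 113.5743 × 1.083711 = 123.0817
Value (long) = (F − K)·e^(−rT) = (123.0817 − 122.38) × 0.922755 = 0.6475
Short position value = −(long value) = -S$0.65

-S$0.65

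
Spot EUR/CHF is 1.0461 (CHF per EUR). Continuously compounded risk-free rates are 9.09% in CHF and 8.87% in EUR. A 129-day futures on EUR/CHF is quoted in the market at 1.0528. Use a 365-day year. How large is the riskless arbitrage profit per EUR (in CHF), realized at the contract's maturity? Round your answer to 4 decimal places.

Fair futures: F* = S·e^(carry·T), with carry = (r_CHF − r_EUR) = 0.0909 − 0.0887 = 0.0022
F* = 1.0461 · e^(0.0022 × 129/365) = 1.0461 · e^0.000778 = 1.0461 × 1.000778 = 1.0469
Market 1.0528 > fair 1.0469: forward overpriced → cash-and-carry (buy spot, short the forward).
At maturity, profit = |F_mkt − F*| = |1.0528 − 1.0469| = 0.0059 per EUR (in CHF)

0.0059 per EUR (in CHF)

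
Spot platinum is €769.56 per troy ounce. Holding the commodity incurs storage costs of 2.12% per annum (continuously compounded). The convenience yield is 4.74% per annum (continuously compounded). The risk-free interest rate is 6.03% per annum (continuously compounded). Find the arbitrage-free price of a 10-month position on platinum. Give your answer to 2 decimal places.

€791.74 per troy ounce

Net carry = r + u − y = 0.0603 + 0.0212 − 0.0474 = 0.0341
F = S·e^((r+u−y)T) = 769.56 · e^(0.0341 × 10/12) = 769.56 · e^0.028417
= 769.56 × 1.028825 = €791.74 per troy ounce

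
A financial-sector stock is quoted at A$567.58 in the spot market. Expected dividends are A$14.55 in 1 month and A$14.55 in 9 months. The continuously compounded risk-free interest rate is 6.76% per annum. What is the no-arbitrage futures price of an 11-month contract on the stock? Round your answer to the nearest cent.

PV(dividends) I = 14.55·e^(−0.0676·1/12) + 14.55·e^(−0.0676·9/12)
I = 14.4683 + 13.8307 = 28.2990
F = (S − I)·e^(rT) = (567.58 − 28.2990) · e^(0.0676·11/12)
= 539.2810 · e^0.061967 = 539.2810 × 1.063927 = A$573.76

A$573.76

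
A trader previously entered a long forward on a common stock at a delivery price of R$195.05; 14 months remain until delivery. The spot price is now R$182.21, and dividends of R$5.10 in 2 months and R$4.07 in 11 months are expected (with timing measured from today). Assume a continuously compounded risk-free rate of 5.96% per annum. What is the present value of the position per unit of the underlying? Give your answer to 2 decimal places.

PV(remaining dividends) I = 5.10·e^(−0.0596·2/12) + 4.07·e^(−0.0596·11/12) = 8.9032
Current forward F = (S − I)·e^(rT) = (182.21 − 8.9032)·e^(0.0596·14/12) = 173.3068 × 1.072008 = 185.7863
Value (long) = (F − K)·e^(−rT) = (185.7863 − 195.05) × 0.932829 = -8.6414
Value = -R$8.64

-R$8.64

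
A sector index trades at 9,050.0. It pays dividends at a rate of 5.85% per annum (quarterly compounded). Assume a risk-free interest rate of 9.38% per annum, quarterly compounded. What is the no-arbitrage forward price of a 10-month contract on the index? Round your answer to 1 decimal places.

F = S · (1+r/4)^(4T) / (1+q/4)^(4T)
= 9050.0 × 1.080328 / 1.049587 = 9050.0 × 1.029289
F = 9,315.1

9,315.1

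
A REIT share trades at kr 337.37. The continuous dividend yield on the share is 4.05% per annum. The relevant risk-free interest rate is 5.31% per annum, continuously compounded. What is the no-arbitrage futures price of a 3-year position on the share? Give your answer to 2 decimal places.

kr 350.37

F = S·e^((r − q)T) = 337.37 · e^((0.0531 − 0.0405) × 3)
= 337.37 · e^0.037800 = 337.37 × 1.038524
F = kr 350.37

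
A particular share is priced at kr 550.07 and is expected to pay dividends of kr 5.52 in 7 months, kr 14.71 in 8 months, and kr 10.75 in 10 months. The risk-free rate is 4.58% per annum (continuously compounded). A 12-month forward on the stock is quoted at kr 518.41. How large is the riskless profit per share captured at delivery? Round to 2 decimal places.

PV(dividends) I = 5.52·e^(−0.0458·7/12) + 14.71·e^(−0.0458·8/12) + 10.75·e^(−0.0458·10/12) = 29.9896
Fair forward F* = (S − I)·e^(rT) = (550.07 − 29.9896)·e^0.045800 = 520.0804 × 1.046865 = 544.4540
Market kr 518.41 < fair 544.4540: forward underpriced → reverse cash-and-carry (short the stock, invest proceeds at r, pay the dividends, go long the forward).
Profit at T = |F_mkt − F*| = |518.41 − 544.4540| = kr 26.04 per share

kr 26.04 per share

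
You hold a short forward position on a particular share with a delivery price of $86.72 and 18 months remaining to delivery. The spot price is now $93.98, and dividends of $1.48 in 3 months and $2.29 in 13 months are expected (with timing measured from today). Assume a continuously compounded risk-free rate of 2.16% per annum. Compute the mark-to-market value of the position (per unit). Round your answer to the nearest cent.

-$6.32

PV(remaining dividends) I = 1.48·e^(−0.0216·3/12) + 2.29·e^(−0.0216·13/12) = 3.7091
Current forward F = (S − I)·e^(rT) = (93.98 − 3.7091)·e^(0.0216·18/12) = 90.2709 × 1.032931 = 93.2436
Value (long) = (F − K)·e^(−rT) = (93.2436 − 86.72) × 0.968119 = 6.3156
Short position value = −(long value) = -$6.32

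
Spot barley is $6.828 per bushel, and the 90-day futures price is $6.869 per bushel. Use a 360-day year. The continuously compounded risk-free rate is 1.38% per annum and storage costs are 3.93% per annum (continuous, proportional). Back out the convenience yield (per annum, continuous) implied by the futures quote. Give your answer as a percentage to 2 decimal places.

2.92%

F = S·e^((r+u−y)T) ⇒ (r+u−y) = ln(F/S)/T
ln(6.869/6.828) = 0.005987; /T ⇒ 0.023948
y = r + u − ln(F/S)/T = 0.0138 + 0.0393 − 0.023948 = 0.029152
y = 2.92%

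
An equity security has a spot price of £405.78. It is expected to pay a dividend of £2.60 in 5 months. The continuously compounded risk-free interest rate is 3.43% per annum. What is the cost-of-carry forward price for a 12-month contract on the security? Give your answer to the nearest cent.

PV(dividends) I = 2.60·e^(−0.0343·5/12)
I = 2.5631
F = (S − I)·e^(rT) = (405.78 − 2.5631) · e^(0.0343·12/12)
= 403.2169 · e^0.034300 = 403.2169 × 1.034895 = £417.29

£417.29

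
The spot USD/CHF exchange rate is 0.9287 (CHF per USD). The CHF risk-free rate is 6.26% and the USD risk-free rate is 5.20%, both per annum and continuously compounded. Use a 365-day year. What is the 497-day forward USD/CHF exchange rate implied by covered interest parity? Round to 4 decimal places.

F = S·e^((r_CHF − r_USD)T) = 0.9287 · e^((0.0626 − 0.0520) × 497/365)
= 0.9287 · e^0.014433 = 0.9287 × 1.014538
F = 0.9422 CHF per USD

0.9422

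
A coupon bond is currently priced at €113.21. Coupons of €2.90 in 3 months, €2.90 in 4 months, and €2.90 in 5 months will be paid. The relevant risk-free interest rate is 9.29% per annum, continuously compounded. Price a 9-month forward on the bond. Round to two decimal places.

PV(coupons) I = 2.90·e^(−0.0929·3/12) + 2.90·e^(−0.0929·4/12) + 2.90·e^(−0.0929·5/12)
I = 2.8334 + 2.8116 + 2.7899 = 8.4349
F = (S − I)·e^(rT) = (113.21 − 8.4349) · e^(0.0929·9/12)
= 104.7751 · e^0.069675 = 104.7751 × 1.072160 = €112.34

€112.34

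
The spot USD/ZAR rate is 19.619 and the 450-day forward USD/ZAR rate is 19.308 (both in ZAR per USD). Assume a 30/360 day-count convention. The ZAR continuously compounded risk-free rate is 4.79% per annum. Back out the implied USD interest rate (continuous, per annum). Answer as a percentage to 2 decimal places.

6.07%

F = S·e^((r_ZAR − r_USD)T) ⇒ r_USD = r_ZAR − ln(F/S)/T
ln(19.308/19.619) = -0.015979; /(450/360) = -0.012783
r_USD = 0.0479 + 0.012783 = 0.060683
r_USD = 6.07%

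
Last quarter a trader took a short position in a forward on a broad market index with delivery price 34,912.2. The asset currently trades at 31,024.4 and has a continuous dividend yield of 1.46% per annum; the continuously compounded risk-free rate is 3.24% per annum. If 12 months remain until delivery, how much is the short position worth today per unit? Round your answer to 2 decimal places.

Current fair forward for the remaining 12 months: F = S·e^((r − q)·T), (r − q) = 0.0324 − 0.0146 = 0.0178
F = 31024.4 · e^(0.0178 × 12/12) = 31024.4 × 1.01795936 = 31581.5784
Value of long forward = (F − K)·e^(−rT) = (31581.5784 − 34912.2) · e^(−0.0324·12/12)
= -3330.6216 × 0.96811926 = -3224.44
Short position value = −(long value) = 3224.44

3224.44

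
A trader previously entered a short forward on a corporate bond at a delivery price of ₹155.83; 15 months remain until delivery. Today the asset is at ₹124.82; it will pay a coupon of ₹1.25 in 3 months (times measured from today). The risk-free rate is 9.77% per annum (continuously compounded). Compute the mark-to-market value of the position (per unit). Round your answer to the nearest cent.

PV(remaining coupons) I = 1.25·e^(−0.0977·3/12) = 1.2198
Current forward F = (S − I)·e^(rT) = (124.82 − 1.2198)·e^(0.0977·15/12) = 123.6002 × 1.129895 = 139.6552
Value (long) = (F − K)·e^(−rT) = (139.6552 − 155.83) × 0.885038 = -14.3153
Short position value = −(long value) = ₹14.32

₹14.32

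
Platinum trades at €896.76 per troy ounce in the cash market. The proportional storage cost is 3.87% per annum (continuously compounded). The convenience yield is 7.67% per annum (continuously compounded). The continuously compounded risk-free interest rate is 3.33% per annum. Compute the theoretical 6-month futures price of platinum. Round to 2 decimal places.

Net carry = r + u − y = 0.0333 + 0.0387 − 0.0767 = -0.0047
F = S·e^((r+u−y)T) = 896.76 · e^(-0.0047 × 6/12) = 896.76 · e^-0.002350
= 896.76 × 0.997653 = €894.66 per troy ounce

€894.66 per troy ounce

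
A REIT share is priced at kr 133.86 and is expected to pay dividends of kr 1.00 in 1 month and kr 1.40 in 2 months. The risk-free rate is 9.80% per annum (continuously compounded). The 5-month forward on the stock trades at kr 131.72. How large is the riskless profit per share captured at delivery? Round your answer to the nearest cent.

kr 5.25 per share

PV(dividends) I = 1.00·e^(−0.0980·1/12) + 1.40·e^(−0.0980·2/12) = 2.3692
Fair forward F* = (S − I)·e^(rT) = (133.86 − 2.3692)·e^0.040833 = 131.4908 × 1.041678 = 136.9711
Market kr 131.72 < fair 136.9711: forward underpriced → reverse cash-and-carry (short the stock, invest proceeds at r, pay the dividends, go long the forward).
Profit at T = |F_mkt − F*| = |131.72 − 136.9711| = kr 5.25 per share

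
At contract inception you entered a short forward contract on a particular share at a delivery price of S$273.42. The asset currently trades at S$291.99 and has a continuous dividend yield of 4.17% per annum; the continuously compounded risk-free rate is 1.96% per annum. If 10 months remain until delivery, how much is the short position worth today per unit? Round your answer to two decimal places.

Current fair forward for the remaining 10 months: F = S·e^((r − q)·T), (r − q) = 0.0196 − 0.0417 = -0.0221
F = 291.99 · e^(-0.0221 × 10/12) = 291.99 × 0.981752 = 286.6618
Value of long forward = (F − K)·e^(−rT) = (286.6618 − 273.42) · e^(−0.0196·10/12)
= 13.2418 × 0.983799 = 13.03
Short position value = −(long value) = -S$13.03

-S$13.03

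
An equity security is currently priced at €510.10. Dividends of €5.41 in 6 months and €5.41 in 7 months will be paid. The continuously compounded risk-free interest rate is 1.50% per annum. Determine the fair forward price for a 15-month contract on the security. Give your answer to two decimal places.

€508.82

PV(dividends) I = 5.41·e^(−0.0150·6/12) + 5.41·e^(−0.0150·7/12)
I = 5.3696 + 5.3629 = 10.7325
F = (S − I)·e^(rT) = (510.10 − 10.7325) · e^(0.0150·15/12)
= 499.3675 · e^0.018750 = 499.3675 × 1.018927 = €508.82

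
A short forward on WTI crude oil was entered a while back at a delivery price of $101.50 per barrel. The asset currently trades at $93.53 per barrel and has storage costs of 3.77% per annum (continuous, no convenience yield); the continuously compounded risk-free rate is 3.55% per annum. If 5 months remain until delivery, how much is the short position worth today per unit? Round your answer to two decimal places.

Current fair forward for the remaining 5 months: F = S·e^((r + u)·T), (r + u) = 0.0355 + 0.0377 = 0.0732
F = 93.53 · e^(0.0732 × 5/12) = 93.53 × 1.030970 = 96.4266
Value of long forward = (F − K)·e^(−rT) = (96.4266 − 101.50) · e^(−0.0355·5/12)
= -5.0734 × 0.985317 = -5.00
Short position value = −(long value) = $5.00

$5.00 per barrel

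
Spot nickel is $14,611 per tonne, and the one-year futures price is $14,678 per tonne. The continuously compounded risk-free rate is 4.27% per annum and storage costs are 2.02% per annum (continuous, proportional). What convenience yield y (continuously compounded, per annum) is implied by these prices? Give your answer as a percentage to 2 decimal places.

5.83%

F = S·e^((r+u−y)T) ⇒ (r+u−y) = ln(F/S)/T
ln(14678/14611) = 0.004575; /T ⇒ 0.004575
y = r + u − ln(F/S)/T = 0.0427 + 0.0202 − 0.004575 = 0.058325
y = 5.83%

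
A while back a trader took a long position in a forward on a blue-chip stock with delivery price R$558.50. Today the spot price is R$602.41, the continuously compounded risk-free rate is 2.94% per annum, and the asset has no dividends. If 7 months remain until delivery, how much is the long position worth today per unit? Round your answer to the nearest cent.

R$53.41

Current fair forward for the remaining 7 months: F = S·e^(r·T), r = 0.0294
F = 602.41 · e^(0.0294 × 7/12) = 602.41 × 1.017298 = 612.8305
Value of long forward = (F − K)·e^(−rT) = (612.8305 − 558.50) · e^(−0.0294·7/12)
= 54.3305 × 0.982996 = 53.41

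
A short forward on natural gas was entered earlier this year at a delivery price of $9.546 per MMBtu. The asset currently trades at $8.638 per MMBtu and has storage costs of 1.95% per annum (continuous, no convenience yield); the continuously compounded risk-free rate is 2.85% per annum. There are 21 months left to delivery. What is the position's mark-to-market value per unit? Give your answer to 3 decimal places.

Current fair forward for the remaining 21 months: F = S·e^((r + u)·T), (r + u) = 0.0285 + 0.0195 = 0.0480
F = 8.638 · e^(0.0480 × 21/12) = 8.638 × 1.087629 = 9.3949
Value of long forward = (F − K)·e^(−rT) = (9.3949 − 9.546) · e^(−0.0285·21/12)
= -0.1511 × 0.951348 = -0.144
Short position value = −(long value) = $0.144

$0.144 per MMBtu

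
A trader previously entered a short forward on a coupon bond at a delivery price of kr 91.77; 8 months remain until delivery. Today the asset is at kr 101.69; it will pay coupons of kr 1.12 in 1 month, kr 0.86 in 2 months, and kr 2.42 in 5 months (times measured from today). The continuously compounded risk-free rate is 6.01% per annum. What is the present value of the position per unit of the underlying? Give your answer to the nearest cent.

-kr 9.20

PV(remaining coupons) I = 1.12·e^(−0.0601·1/12) + 0.86·e^(−0.0601·2/12) + 2.42·e^(−0.0601·5/12) = 4.3260
Current forward F = (S − I)·e^(rT) = (101.69 − 4.3260)·e^(0.0601·8/12) = 97.3640 × 1.040880 = 101.3442
Value (long) = (F − K)·e^(−rT) = (101.3442 − 91.77) × 0.960725 = 9.1982
Short position value = −(long value) = -kr 9.20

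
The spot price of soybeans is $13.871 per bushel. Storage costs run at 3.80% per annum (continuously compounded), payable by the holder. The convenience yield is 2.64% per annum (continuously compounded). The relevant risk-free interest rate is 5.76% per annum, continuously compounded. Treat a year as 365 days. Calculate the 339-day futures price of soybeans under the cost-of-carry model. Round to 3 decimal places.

Net carry = r + u − y = 0.0576 + 0.0380 − 0.0264 = 0.0692
F = S·e^((r+u−y)T) = 13.871 · e^(0.0692 × 339/365) = 13.871 · e^0.064271
= 13.871 × 1.066381 = $14.792 per bushel

$14.792 per bushel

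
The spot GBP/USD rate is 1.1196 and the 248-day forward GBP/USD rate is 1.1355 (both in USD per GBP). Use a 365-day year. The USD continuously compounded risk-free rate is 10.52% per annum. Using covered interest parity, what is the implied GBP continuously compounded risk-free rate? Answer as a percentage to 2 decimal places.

8.44%

F = S·e^((r_USD − r_GBP)T) ⇒ r_GBP = r_USD − ln(F/S)/T
ln(1.1355/1.1196) = 0.014102; /(248/365) = 0.020755
r_GBP = 0.1052 − 0.020755 = 0.084445
r_GBP = 8.44%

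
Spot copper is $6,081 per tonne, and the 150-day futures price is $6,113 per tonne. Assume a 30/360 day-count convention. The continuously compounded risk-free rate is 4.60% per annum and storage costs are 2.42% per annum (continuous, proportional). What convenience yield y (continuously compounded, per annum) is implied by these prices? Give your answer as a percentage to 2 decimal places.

F = S·e^((r+u−y)T) ⇒ (r+u−y) = ln(F/S)/T
ln(6113/6081) = 0.005248; /T ⇒ 0.012595
y = r + u − ln(F/S)/T = 0.0460 + 0.0242 − 0.012595 = 0.057605
y = 5.76%

5.76%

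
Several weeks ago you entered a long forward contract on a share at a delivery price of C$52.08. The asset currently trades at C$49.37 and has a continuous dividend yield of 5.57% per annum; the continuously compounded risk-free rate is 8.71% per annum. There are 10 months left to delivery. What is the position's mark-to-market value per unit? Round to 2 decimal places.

-C$1.30

Current fair forward for the remaining 10 months: F = S·e^((r − q)·T), (r − q) = 0.0871 − 0.0557 = 0.0314
F = 49.37 · e^(0.0314 × 10/12) = 49.37 × 1.026512 = 50.6789
Value of long forward = (F − K)·e^(−rT) = (50.6789 − 52.08) · e^(−0.0871·10/12)
= -1.4011 × 0.929988 = -1.30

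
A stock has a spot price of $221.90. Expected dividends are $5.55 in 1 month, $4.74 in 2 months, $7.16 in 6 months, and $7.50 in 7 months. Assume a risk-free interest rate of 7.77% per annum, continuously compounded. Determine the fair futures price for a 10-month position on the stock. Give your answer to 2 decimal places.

PV(dividends) I = 5.55·e^(−0.0777·1/12) + 4.74·e^(−0.0777·2/12) + 7.16·e^(−0.0777·6/12) + 7.50·e^(−0.0777·7/12)
I = 5.5142 + 4.6790 + 6.8872 + 7.1677 = 24.2481
F = (S − I)·e^(rT) = (221.90 − 24.2481) · e^(0.0777·10/12)
= 197.6519 · e^0.064750 = 197.6519 × 1.066892 = $210.87

$210.87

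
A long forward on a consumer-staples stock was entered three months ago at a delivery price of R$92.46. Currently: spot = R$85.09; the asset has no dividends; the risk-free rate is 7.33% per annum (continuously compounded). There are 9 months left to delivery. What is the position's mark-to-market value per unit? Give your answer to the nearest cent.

Current fair forward for the remaining 9 months: F = S·e^(r·T), r = 0.0733
F = 85.09 · e^(0.0733 × 9/12) = 85.09 × 1.056514 = 89.8988
Value of long forward = (F − K)·e^(−rT) = (89.8988 − 92.46) · e^(−0.0733·9/12)
= -2.5612 × 0.946509 = -2.42

-R$2.42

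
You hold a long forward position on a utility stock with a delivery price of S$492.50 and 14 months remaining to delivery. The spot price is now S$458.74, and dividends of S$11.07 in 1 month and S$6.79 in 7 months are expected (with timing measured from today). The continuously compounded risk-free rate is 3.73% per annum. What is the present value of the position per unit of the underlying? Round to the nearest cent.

-S$30.47

PV(remaining dividends) I = 11.07·e^(−0.0373·1/12) + 6.79·e^(−0.0373·7/12) = 17.6795
Current forward F = (S − I)·e^(rT) = (458.74 − 17.6795)·e^(0.0373·14/12) = 441.0605 × 1.044477 = 460.6775
Value (long) = (F − K)·e^(−rT) = (460.6775 − 492.50) × 0.957417 = -30.4674
Value = -S$30.47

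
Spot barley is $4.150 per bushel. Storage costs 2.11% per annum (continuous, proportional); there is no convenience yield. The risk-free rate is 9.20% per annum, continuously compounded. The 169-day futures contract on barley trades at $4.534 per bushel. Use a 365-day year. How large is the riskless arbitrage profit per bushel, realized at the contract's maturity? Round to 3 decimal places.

Fair futures: F* = S·e^(carry·T), with carry = (r + u) = 0.0920 + 0.0211 = 0.1131
F* = 4.150 · e^(0.1131 × 169/365) = 4.150 · e^0.052367 = 4.150 × 1.053762 = $4.3731
Market $4.534 > fair $4.3731: forward overpriced → cash-and-carry (buy spot, short the forward).
At maturity, profit = |F_mkt − F*| = |4.534 − 4.3731| = $0.161 per bushel

$0.161 per bushel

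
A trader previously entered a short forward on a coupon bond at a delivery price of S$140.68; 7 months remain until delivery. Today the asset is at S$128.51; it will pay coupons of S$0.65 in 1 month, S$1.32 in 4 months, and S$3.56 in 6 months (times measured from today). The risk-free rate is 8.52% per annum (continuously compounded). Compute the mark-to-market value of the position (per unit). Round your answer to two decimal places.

S$10.69

PV(remaining coupons) I = 0.65·e^(−0.0852·1/12) + 1.32·e^(−0.0852·4/12) + 3.56·e^(−0.0852·6/12) = 5.3400
Current forward F = (S − I)·e^(rT) = (128.51 − 5.3400)·e^(0.0852·7/12) = 123.1700 × 1.050956 = 129.4463
Value (long) = (F − K)·e^(−rT) = (129.4463 − 140.68) × 0.951515 = -10.6890
Short position value = −(long value) = S$10.69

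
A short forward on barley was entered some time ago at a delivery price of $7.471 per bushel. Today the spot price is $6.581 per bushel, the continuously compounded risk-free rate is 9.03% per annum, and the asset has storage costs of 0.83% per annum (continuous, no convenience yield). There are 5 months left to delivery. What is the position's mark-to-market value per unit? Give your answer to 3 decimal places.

$0.591 per bushel

Current fair forward for the remaining 5 months: F = S·e^((r + u)·T), (r + u) = 0.0903 + 0.0083 = 0.0986
F = 6.581 · e^(0.0986 × 5/12) = 6.581 × 1.041939 = 6.8570
Value of long forward = (F − K)·e^(−rT) = (6.8570 − 7.471) · e^(−0.0903·5/12)
= -0.6140 × 0.963074 = -0.591
Short position value = −(long value) = $0.591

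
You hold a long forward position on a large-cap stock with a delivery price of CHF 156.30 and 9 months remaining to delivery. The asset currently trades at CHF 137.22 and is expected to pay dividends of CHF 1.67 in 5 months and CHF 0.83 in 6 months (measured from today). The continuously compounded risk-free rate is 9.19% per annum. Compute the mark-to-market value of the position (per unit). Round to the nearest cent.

PV(remaining dividends) I = 1.67·e^(−0.0919·5/12) + 0.83·e^(−0.0919·6/12) = 2.4000
Current forward F = (S − I)·e^(rT) = (137.22 − 2.4000)·e^(0.0919·9/12) = 134.8200 × 1.071356 = 144.4402
Value (long) = (F − K)·e^(−rT) = (144.4402 − 156.30) × 0.933397 = -11.0699
Value = -CHF 11.07

-CHF 11.07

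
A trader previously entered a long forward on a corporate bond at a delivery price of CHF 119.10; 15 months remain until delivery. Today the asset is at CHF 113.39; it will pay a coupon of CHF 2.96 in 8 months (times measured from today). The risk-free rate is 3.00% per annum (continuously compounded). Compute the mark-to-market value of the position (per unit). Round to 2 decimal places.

-CHF 4.23

PV(remaining coupons) I = 2.96·e^(−0.0300·8/12) = 2.9014
Current forward F = (S − I)·e^(rT) = (113.39 − 2.9014)·e^(0.0300·15/12) = 110.4886 × 1.038212 = 114.7106
Value (long) = (F − K)·e^(−rT) = (114.7106 − 119.10) × 0.963194 = -4.2278
Value = -CHF 4.23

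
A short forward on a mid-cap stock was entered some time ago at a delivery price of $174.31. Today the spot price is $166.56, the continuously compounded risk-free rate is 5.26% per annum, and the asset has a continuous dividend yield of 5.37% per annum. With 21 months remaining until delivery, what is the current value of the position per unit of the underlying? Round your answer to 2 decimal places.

$7.36

Current fair forward for the remaining 21 months: F = S·e^((r − q)·T), (r − q) = 0.0526 − 0.0537 = -0.0011
F = 166.56 · e^(-0.0011 × 21/12) = 166.56 × 0.998077 = 166.2397
Value of long forward = (F − K)·e^(−rT) = (166.2397 − 174.31) · e^(−0.0526·21/12)
= -8.0703 × 0.912060 = -7.36
Short position value = −(long value) = $7.36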